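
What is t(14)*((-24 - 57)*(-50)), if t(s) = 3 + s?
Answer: 68850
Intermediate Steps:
t(14)*((-24 - 57)*(-50)) = (3 + 14)*((-24 - 57)*(-50)) = 17*(-81*(-50)) = 17*4050 = 68850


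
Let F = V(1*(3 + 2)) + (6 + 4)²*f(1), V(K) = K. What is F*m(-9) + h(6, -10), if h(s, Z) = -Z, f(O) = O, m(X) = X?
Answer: -935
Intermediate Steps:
F = 105 (F = 1*(3 + 2) + (6 + 4)²*1 = 1*5 + 10²*1 = 5 + 100*1 = 5 + 100 = 105)
F*m(-9) + h(6, -10) = 105*(-9) - 1*(-10) = -945 + 10 = -935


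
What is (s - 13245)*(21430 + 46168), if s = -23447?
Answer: -2480305816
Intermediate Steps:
(s - 13245)*(21430 + 46168) = (-23447 - 13245)*(21430 + 46168) = -36692*67598 = -2480305816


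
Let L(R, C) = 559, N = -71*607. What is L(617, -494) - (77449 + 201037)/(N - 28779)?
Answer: 20228585/35938 ≈ 562.88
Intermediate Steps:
N = -43097
L(617, -494) - (77449 + 201037)/(N - 28779) = 559 - (77449 + 201037)/(-43097 - 28779) = 559 - 278486/(-71876) = 559 - 278486*(-1)/71876 = 559 - 1*(-139243/35938) = 559 + 139243/35938 = 20228585/35938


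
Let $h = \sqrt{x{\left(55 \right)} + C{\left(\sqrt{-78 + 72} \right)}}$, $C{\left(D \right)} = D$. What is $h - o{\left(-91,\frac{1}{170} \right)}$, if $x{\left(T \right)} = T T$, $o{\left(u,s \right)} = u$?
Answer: $91 + \sqrt{3025 + i \sqrt{6}} \approx 146.0 + 0.022268 i$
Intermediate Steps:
$x{\left(T \right)} = T^{2}$
$h = \sqrt{3025 + i \sqrt{6}}$ ($h = \sqrt{55^{2} + \sqrt{-78 + 72}} = \sqrt{3025 + \sqrt{-6}} = \sqrt{3025 + i \sqrt{6}} \approx 55.0 + 0.0223 i$)
$h - o{\left(-91,\frac{1}{170} \right)} = \sqrt{3025 + i \sqrt{6}} - -91 = \sqrt{3025 + i \sqrt{6}} + 91 = 91 + \sqrt{3025 + i \sqrt{6}}$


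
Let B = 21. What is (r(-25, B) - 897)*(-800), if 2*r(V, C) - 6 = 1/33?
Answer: 23601200/33 ≈ 7.1519e+5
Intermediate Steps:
r(V, C) = 199/66 (r(V, C) = 3 + (1/2)/33 = 3 + (1/2)*(1/33) = 3 + 1/66 = 199/66)
(r(-25, B) - 897)*(-800) = (199/66 - 897)*(-800) = -59003/66*(-800) = 23601200/33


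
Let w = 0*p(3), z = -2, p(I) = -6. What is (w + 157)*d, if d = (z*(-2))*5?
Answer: 3140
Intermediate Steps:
w = 0 (w = 0*(-6) = 0)
d = 20 (d = -2*(-2)*5 = 4*5 = 20)
(w + 157)*d = (0 + 157)*20 = 157*20 = 3140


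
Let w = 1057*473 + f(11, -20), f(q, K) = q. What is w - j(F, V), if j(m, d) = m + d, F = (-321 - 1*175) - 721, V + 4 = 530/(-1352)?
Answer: 338806733/676 ≈ 5.0119e+5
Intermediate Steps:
V = -2969/676 (V = -4 + 530/(-1352) = -4 + 530*(-1/1352) = -4 - 265/676 = -2969/676 ≈ -4.3920)
F = -1217 (F = (-321 - 175) - 721 = -496 - 721 = -1217)
j(m, d) = d + m
w = 499972 (w = 1057*473 + 11 = 499961 + 11 = 499972)
w - j(F, V) = 499972 - (-2969/676 - 1217) = 499972 - 1*(-825661/676) = 499972 + 825661/676 = 338806733/676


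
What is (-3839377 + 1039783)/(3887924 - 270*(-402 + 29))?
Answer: -1399797/1994317 ≈ -0.70189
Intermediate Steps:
(-3839377 + 1039783)/(3887924 - 270*(-402 + 29)) = -2799594/(3887924 - 270*(-373)) = -2799594/(3887924 + 100710) = -2799594/3988634 = -2799594*1/3988634 = -1399797/1994317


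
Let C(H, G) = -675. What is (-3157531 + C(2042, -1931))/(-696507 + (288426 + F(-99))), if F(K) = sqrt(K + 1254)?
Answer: 214800643781/27755016901 + 1579103*sqrt(1155)/83265050703 ≈ 7.7398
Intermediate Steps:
F(K) = sqrt(1254 + K)
(-3157531 + C(2042, -1931))/(-696507 + (288426 + F(-99))) = (-3157531 - 675)/(-696507 + (288426 + sqrt(1254 - 99))) = -3158206/(-696507 + (288426 + sqrt(1155))) = -3158206/(-408081 + sqrt(1155))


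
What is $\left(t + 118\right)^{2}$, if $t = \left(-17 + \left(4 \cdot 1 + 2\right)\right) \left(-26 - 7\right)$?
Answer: $231361$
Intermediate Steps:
$t = 363$ ($t = \left(-17 + \left(4 + 2\right)\right) \left(-33\right) = \left(-17 + 6\right) \left(-33\right) = \left(-11\right) \left(-33\right) = 363$)
$\left(t + 118\right)^{2} = \left(363 + 118\right)^{2} = 481^{2} = 231361$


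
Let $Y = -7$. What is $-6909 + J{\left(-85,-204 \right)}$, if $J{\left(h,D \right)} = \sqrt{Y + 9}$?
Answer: $-6909 + \sqrt{2} \approx -6907.6$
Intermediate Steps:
$J{\left(h,D \right)} = \sqrt{2}$ ($J{\left(h,D \right)} = \sqrt{-7 + 9} = \sqrt{2}$)
$-6909 + J{\left(-85,-204 \right)} = -6909 + \sqrt{2}$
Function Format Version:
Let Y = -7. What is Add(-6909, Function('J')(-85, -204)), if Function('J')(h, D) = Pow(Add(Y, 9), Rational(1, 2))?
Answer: Add(-6909, Pow(2, Rational(1, 2))) ≈ -6907.6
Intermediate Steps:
Function('J')(h, D) = Pow(2, Rational(1, 2)) (Function('J')(h, D) = Pow(Add(-7, 9), Rational(1, 2)) = Pow(2, Rational(1, 2)))
Add(-6909, Function('J')(-85, -204)) = Add(-6909, Pow(2, Rational(1, 2)))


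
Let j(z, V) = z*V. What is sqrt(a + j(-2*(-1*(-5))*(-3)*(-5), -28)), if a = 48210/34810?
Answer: sqrt(14625021)/59 ≈ 64.818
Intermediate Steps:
a = 4821/3481 (a = 48210*(1/34810) = 4821/3481 ≈ 1.3849)
j(z, V) = V*z
sqrt(a + j(-2*(-1*(-5))*(-3)*(-5), -28)) = sqrt(4821/3481 - 28*(-2*(-1*(-5))*(-3))*(-5)) = sqrt(4821/3481 - 28*(-10*(-3))*(-5)) = sqrt(4821/3481 - 28*(-2*(-15))*(-5)) = sqrt(4821/3481 - 840*(-5)) = sqrt(4821/3481 - 28*(-150)) = sqrt(4821/3481 + 4200) = sqrt(14625021/3481) = sqrt(14625021)/59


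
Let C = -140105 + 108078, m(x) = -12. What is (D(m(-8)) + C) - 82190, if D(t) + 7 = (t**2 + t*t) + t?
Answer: -113948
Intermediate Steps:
C = -32027
D(t) = -7 + t + 2*t**2 (D(t) = -7 + ((t**2 + t*t) + t) = -7 + ((t**2 + t**2) + t) = -7 + (2*t**2 + t) = -7 + (t + 2*t**2) = -7 + t + 2*t**2)
(D(m(-8)) + C) - 82190 = ((-7 - 12 + 2*(-12)**2) - 32027) - 82190 = ((-7 - 12 + 2*144) - 32027) - 82190 = ((-7 - 12 + 288) - 32027) - 82190 = (269 - 32027) - 82190 = -31758 - 82190 = -113948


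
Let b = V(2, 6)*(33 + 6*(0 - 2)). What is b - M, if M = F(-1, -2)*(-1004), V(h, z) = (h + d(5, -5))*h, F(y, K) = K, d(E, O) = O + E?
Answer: -1924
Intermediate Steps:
d(E, O) = E + O
V(h, z) = h² (V(h, z) = (h + (5 - 5))*h = (h + 0)*h = h*h = h²)
b = 84 (b = 2²*(33 + 6*(0 - 2)) = 4*(33 + 6*(-2)) = 4*(33 - 12) = 4*21 = 84)
M = 2008 (M = -2*(-1004) = 2008)
b - M = 84 - 1*2008 = 84 - 2008 = -1924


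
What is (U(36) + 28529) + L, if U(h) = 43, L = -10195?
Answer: 18377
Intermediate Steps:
(U(36) + 28529) + L = (43 + 28529) - 10195 = 28572 - 10195 = 18377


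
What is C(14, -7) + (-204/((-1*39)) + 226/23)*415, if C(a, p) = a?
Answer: 1872516/299 ≈ 6262.6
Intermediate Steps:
C(14, -7) + (-204/((-1*39)) + 226/23)*415 = 14 + (-204/((-1*39)) + 226/23)*415 = 14 + (-204/(-39) + 226*(1/23))*415 = 14 + (-204*(-1/39) + 226/23)*415 = 14 + (68/13 + 226/23)*415 = 14 + (4502/299)*415 = 14 + 1868330/299 = 1872516/299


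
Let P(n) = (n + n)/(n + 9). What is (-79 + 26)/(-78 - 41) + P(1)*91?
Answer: 11094/595 ≈ 18.645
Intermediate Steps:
P(n) = 2*n/(9 + n) (P(n) = (2*n)/(9 + n) = 2*n/(9 + n))
(-79 + 26)/(-78 - 41) + P(1)*91 = (-79 + 26)/(-78 - 41) + (2*1/(9 + 1))*91 = -53/(-119) + (2*1/10)*91 = -53*(-1/119) + (2*1*(⅒))*91 = 53/119 + (⅕)*91 = 53/119 + 91/5 = 11094/595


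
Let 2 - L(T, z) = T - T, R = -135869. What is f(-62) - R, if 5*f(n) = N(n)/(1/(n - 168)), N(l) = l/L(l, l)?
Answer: 137295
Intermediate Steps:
L(T, z) = 2 (L(T, z) = 2 - (T - T) = 2 - 1*0 = 2 + 0 = 2)
N(l) = l/2
f(n) = n*(-168 + n)/10 (f(n) = ((n/2)/(1/(n - 168)))/5 = ((n/2)/(1/(-168 + n)))/5 = ((n/2)*(-168 + n))/5 = (n*(-168 + n)/2)/5 = n*(-168 + n)/10)
f(-62) - R = (⅒)*(-62)*(-168 - 62) - 1*(-135869) = (⅒)*(-62)*(-230) + 135869 = 1426 + 135869 = 137295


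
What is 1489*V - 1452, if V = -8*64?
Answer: -763820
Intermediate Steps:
V = -512
1489*V - 1452 = 1489*(-512) - 1452 = -762368 - 1452 = -763820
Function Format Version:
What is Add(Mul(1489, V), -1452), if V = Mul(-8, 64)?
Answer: -763820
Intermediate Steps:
V = -512
Add(Mul(1489, V), -1452) = Add(Mul(1489, -512), -1452) = Add(-762368, -1452) = -763820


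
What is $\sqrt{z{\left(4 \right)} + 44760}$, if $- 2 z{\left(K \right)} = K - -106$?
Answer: $\sqrt{44705} \approx 211.44$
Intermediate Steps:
$z{\left(K \right)} = -53 - \frac{K}{2}$ ($z{\left(K \right)} = - \frac{K - -106}{2} = - \frac{K + 106}{2} = - \frac{106 + K}{2} = -53 - \frac{K}{2}$)
$\sqrt{z{\left(4 \right)} + 44760} = \sqrt{\left(-53 - 2\right) + 44760} = \sqrt{-55 + 44760} = \sqrt{44705}$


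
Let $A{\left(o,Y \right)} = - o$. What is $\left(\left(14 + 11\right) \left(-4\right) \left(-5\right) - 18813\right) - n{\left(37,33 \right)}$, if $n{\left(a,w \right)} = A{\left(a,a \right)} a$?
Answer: $-16944$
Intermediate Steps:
$n{\left(a,w \right)} = - a^{2}$ ($n{\left(a,w \right)} = - a a = - a^{2}$)
$\left(\left(14 + 11\right) \left(-4\right) \left(-5\right) - 18813\right) - n{\left(37,33 \right)} = \left(\left(14 + 11\right) \left(-4\right) \left(-5\right) - 18813\right) - - 37^{2} = \left(25 \left(-4\right) \left(-5\right) - 18813\right) - \left(-1\right) 1369 = \left(\left(-100\right) \left(-5\right) - 18813\right) - -1369 = \left(500 - 18813\right) + 1369 = -18313 + 1369 = -16944$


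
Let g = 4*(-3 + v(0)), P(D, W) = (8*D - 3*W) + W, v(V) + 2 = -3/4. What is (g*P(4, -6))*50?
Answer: -50600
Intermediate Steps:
v(V) = -11/4 (v(V) = -2 - 3/4 = -11/4)
P(D, W) = -2*W + 8*D (P(D, W) = (-3*W + 8*D) + W = -2*W + 8*D)
g = -23 (g = 4*(-3 - 11/4) = 4*(-23/4) = -23)
(g*P(4, -6))*50 = -23*(-2*(-6) + 8*4)*50 = -23*(12 + 32)*50 = -23*44*50 = -1012*50 = -50600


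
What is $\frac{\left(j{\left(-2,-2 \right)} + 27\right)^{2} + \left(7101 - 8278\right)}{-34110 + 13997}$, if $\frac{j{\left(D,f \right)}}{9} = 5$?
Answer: $- \frac{4007}{20113} \approx -0.19922$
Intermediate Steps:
$j{\left(D,f \right)} = 45$ ($j{\left(D,f \right)} = 9 \cdot 5 = 45$)
$\frac{\left(j{\left(-2,-2 \right)} + 27\right)^{2} + \left(7101 - 8278\right)}{-34110 + 13997} = \frac{\left(45 + 27\right)^{2} + \left(7101 - 8278\right)}{-34110 + 13997} = \frac{72^{2} + \left(7101 - 8278\right)}{-20113} = \left(5184 - 1177\right) \left(- \frac{1}{20113}\right) = 4007 \left(- \frac{1}{20113}\right) = - \frac{4007}{20113}$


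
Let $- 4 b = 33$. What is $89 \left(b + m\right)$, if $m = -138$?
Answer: $- \frac{52065}{4} \approx -13016.0$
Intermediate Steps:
$b = - \frac{33}{4}$ ($b = \left(- \frac{1}{4}\right) 33 = - \frac{33}{4} \approx -8.25$)
$89 \left(b + m\right) = 89 \left(- \frac{33}{4} - 138\right) = 89 \left(- \frac{585}{4}\right) = - \frac{52065}{4}$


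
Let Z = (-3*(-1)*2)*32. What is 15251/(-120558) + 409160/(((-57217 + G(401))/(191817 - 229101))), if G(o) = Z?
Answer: 367825212175049/1374963990 ≈ 2.6752e+5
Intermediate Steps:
Z = 192 (Z = (3*2)*32 = 6*32 = 192)
G(o) = 192
15251/(-120558) + 409160/(((-57217 + G(401))/(191817 - 229101))) = 15251/(-120558) + 409160/(((-57217 + 192)/(191817 - 229101))) = 15251*(-1/120558) + 409160/((-57025/(-37284))) = -15251/120558 + 409160/((-57025*(-1/37284))) = -15251/120558 + 409160/(57025/37284) = -15251/120558 + 409160*(37284/57025) = -15251/120558 + 3051024288/11405 = 367825212175049/1374963990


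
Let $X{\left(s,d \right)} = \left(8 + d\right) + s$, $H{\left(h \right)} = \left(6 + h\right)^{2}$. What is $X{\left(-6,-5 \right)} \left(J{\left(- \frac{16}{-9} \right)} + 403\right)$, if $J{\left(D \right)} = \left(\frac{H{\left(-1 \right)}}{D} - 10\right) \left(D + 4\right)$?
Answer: $- \frac{15353}{12} \approx -1279.4$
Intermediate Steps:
$J{\left(D \right)} = \left(-10 + \frac{25}{D}\right) \left(4 + D\right)$ ($J{\left(D \right)} = \left(\frac{\left(6 - 1\right)^{2}}{D} - 10\right) \left(D + 4\right) = \left(\frac{5^{2}}{D} - 10\right) \left(4 + D\right) = \left(\frac{25}{D} - 10\right) \left(4 + D\right) = \left(-10 + \frac{25}{D}\right) \left(4 + D\right)$)
$X{\left(s,d \right)} = 8 + d + s$
$X{\left(-6,-5 \right)} \left(J{\left(- \frac{16}{-9} \right)} + 403\right) = \left(8 - 5 - 6\right) \left(\left(-15 - 10 \left(- \frac{16}{-9}\right) + \frac{100}{\left(-16\right) \frac{1}{-9}}\right) + 403\right) = - 3 \left(\left(-15 - 10 \left(\left(-16\right) \left(- \frac{1}{9}\right)\right) + \frac{100}{\left(-16\right) \left(- \frac{1}{9}\right)}\right) + 403\right) = - 3 \left(\left(-15 - \frac{160}{9} + \frac{100}{\frac{16}{9}}\right) + 403\right) = - 3 \left(\left(-15 - \frac{160}{9} + 100 \cdot \frac{9}{16}\right) + 403\right) = - 3 \left(\left(-15 - \frac{160}{9} + \frac{225}{4}\right) + 403\right) = - 3 \left(\frac{845}{36} + 403\right) = \left(-3\right) \frac{15353}{36} = - \frac{15353}{12}$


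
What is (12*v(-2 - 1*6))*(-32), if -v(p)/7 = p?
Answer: -21504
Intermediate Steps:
v(p) = -7*p
(12*v(-2 - 1*6))*(-32) = (12*(-7*(-2 - 1*6)))*(-32) = (12*(-7*(-2 - 6)))*(-32) = (12*(-7*(-8)))*(-32) = (12*56)*(-32) = 672*(-32) = -21504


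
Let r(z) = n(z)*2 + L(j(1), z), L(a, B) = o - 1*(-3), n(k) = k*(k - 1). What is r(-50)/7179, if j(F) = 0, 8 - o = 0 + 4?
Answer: 5107/7179 ≈ 0.71138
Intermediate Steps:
o = 4 (o = 8 - (0 + 4) = 8 - 1*4 = 8 - 4 = 4)
n(k) = k*(-1 + k)
L(a, B) = 7 (L(a, B) = 4 - 1*(-3) = 4 + 3 = 7)
r(z) = 7 + 2*z*(-1 + z) (r(z) = (z*(-1 + z))*2 + 7 = 2*z*(-1 + z) + 7 = 7 + 2*z*(-1 + z))
r(-50)/7179 = (7 + 2*(-50)*(-1 - 50))/7179 = (7 + 2*(-50)*(-51))*(1/7179) = (7 + 5100)*(1/7179) = 5107*(1/7179) = 5107/7179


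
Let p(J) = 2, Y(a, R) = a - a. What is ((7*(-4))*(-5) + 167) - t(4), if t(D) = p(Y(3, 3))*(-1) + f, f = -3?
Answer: 312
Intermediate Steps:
Y(a, R) = 0
t(D) = -5 (t(D) = 2*(-1) - 3 = -2 - 3 = -5)
((7*(-4))*(-5) + 167) - t(4) = ((7*(-4))*(-5) + 167) - 1*(-5) = (-28*(-5) + 167) + 5 = (140 + 167) + 5 = 307 + 5 = 312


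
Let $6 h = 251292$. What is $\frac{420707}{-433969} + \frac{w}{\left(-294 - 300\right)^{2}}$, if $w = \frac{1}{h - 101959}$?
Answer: $- \frac{8917864427832973}{9198983396268468} \approx -0.96944$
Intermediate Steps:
$h = 41882$ ($h = \frac{1}{6} \cdot 251292 = 41882$)
$w = - \frac{1}{60077}$ ($w = \frac{1}{41882 - 101959} = \frac{1}{-60077} = - \frac{1}{60077} \approx -1.6645 \cdot 10^{-5}$)
$\frac{420707}{-433969} + \frac{w}{\left(-294 - 300\right)^{2}} = \frac{420707}{-433969} - \frac{1}{60077 \left(-294 - 300\right)^{2}} = 420707 \left(- \frac{1}{433969}\right) - \frac{1}{60077 \left(-594\right)^{2}} = - \frac{420707}{433969} - \frac{1}{60077 \cdot 352836} = - \frac{420707}{433969} - \frac{1}{21197328372} = - \frac{8917864427832973}{9198983396268468}$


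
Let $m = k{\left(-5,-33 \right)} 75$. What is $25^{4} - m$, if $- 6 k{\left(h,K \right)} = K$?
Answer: $\frac{780425}{2} \approx 3.9021 \cdot 10^{5}$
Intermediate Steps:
$k{\left(h,K \right)} = - \frac{K}{6}$
$m = \frac{825}{2}$ ($m = \left(- \frac{1}{6}\right) \left(-33\right) 75 = \frac{11}{2} \cdot 75 = \frac{825}{2} \approx 412.5$)
$25^{4} - m = 25^{4} - \frac{825}{2} = 390625 - \frac{825}{2} = \frac{780425}{2}$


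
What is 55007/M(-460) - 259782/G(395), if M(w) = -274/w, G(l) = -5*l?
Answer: 25022519884/270575 ≈ 92479.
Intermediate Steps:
55007/M(-460) - 259782/G(395) = 55007/((-274/(-460))) - 259782/((-5*395)) = 55007/((-274*(-1/460))) - 259782/(-1975) = 55007/(137/230) - 259782*(-1/1975) = 55007*(230/137) + 259782/1975 = 12651610/137 + 259782/1975 = 25022519884/270575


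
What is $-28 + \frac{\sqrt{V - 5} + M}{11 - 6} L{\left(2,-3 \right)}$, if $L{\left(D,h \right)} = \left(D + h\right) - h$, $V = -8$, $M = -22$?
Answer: $- \frac{184}{5} + \frac{2 i \sqrt{13}}{5} \approx -36.8 + 1.4422 i$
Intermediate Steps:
$L{\left(D,h \right)} = D$
$-28 + \frac{\sqrt{V - 5} + M}{11 - 6} L{\left(2,-3 \right)} = -28 + \frac{\sqrt{-8 - 5} - 22}{11 - 6} \cdot 2 = -28 + \frac{\sqrt{-13} - 22}{5} \cdot 2 = -28 + \left(i \sqrt{13} - 22\right) \frac{1}{5} \cdot 2 = -28 + \left(-22 + i \sqrt{13}\right) \frac{1}{5} \cdot 2 = -28 + \left(- \frac{22}{5} + \frac{i \sqrt{13}}{5}\right) 2 = -28 - \left(\frac{44}{5} - \frac{2 i \sqrt{13}}{5}\right) = - \frac{184}{5} + \frac{2 i \sqrt{13}}{5}$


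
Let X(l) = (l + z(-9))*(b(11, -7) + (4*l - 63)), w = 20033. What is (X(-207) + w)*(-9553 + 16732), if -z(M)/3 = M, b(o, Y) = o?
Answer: 1280970507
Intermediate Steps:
z(M) = -3*M
X(l) = (-52 + 4*l)*(27 + l) (X(l) = (l - 3*(-9))*(11 + (4*l - 63)) = (l + 27)*(11 + (-63 + 4*l)) = (27 + l)*(-52 + 4*l) = (-52 + 4*l)*(27 + l))
(X(-207) + w)*(-9553 + 16732) = ((-1404 + 4*(-207)² + 56*(-207)) + 20033)*(-9553 + 16732) = ((-1404 + 4*42849 - 11592) + 20033)*7179 = ((-1404 + 171396 - 11592) + 20033)*7179 = (158400 + 20033)*7179 = 178433*7179 = 1280970507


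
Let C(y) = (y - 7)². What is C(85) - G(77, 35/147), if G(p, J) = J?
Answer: 127759/21 ≈ 6083.8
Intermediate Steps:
C(y) = (-7 + y)²
C(85) - G(77, 35/147) = (-7 + 85)² - 35/147 = 78² - 35/147 = 6084 - 1*5/21 = 6084 - 5/21 = 127759/21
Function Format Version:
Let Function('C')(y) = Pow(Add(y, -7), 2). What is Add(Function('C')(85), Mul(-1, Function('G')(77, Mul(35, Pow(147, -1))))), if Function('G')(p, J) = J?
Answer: Rational(127759, 21) ≈ 6083.8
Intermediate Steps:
Function('C')(y) = Pow(Add(-7, y), 2)
Add(Function('C')(85), Mul(-1, Function('G')(77, Mul(35, Pow(147, -1))))) = Add(Pow(Add(-7, 85), 2), Mul(-1, Mul(35, Pow(147, -1)))) = Add(Pow(78, 2), Mul(-1, Mul(35, Rational(1, 147)))) = Add(6084, Mul(-1, Rational(5, 21))) = Add(6084, Rational(-5, 21)) = Rational(127759, 21)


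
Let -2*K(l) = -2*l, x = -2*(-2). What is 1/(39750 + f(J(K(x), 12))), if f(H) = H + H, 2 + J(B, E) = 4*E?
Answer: 1/39842 ≈ 2.5099e-5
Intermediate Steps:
x = 4
K(l) = l (K(l) = -(-1)*l = l)
J(B, E) = -2 + 4*E
f(H) = 2*H
1/(39750 + f(J(K(x), 12))) = 1/(39750 + 2*(-2 + 4*12)) = 1/(39750 + 2*(-2 + 48)) = 1/(39750 + 2*46) = 1/(39750 + 92) = 1/39842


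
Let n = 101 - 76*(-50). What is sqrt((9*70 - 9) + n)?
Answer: sqrt(4522) ≈ 67.246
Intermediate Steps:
n = 3901 (n = 101 + 3800 = 3901)
sqrt((9*70 - 9) + n) = sqrt((9*70 - 9) + 3901) = sqrt((630 - 9) + 3901) = sqrt(621 + 3901) = sqrt(4522)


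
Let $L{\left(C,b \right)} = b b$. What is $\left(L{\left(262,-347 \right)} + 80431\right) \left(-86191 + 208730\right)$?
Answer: $24610732760$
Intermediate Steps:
$L{\left(C,b \right)} = b^{2}$
$\left(L{\left(262,-347 \right)} + 80431\right) \left(-86191 + 208730\right) = \left(\left(-347\right)^{2} + 80431\right) \left(-86191 + 208730\right) = \left(120409 + 80431\right) 122539 = 200840 \cdot 122539 = 24610732760$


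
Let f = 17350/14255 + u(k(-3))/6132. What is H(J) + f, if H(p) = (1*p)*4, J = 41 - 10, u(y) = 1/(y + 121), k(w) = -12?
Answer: 238610508523/1905574188 ≈ 125.22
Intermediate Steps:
u(y) = 1/(121 + y)
f = 2319309211/1905574188 (f = 17350/14255 + 1/((121 - 12)*6132) = 17350*(1/14255) + (1/6132)/109 = 3470/2851 + (1/109)*(1/6132) = 3470/2851 + 1/668388 = 2319309211/1905574188 ≈ 1.2171)
J = 31
H(p) = 4*p (H(p) = p*4 = 4*p)
H(J) + f = 4*31 + 2319309211/1905574188 = 124 + 2319309211/1905574188 = 238610508523/1905574188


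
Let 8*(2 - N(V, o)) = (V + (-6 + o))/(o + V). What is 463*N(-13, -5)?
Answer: 5093/6 ≈ 848.83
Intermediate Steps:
N(V, o) = 2 - (-6 + V + o)/(8*(V + o)) (N(V, o) = 2 - (V + (-6 + o))/(8*(o + V)) = 2 - (-6 + V + o)/(8*(V + o)))
463*N(-13, -5) = 463*(3*(2 + 5*(-13) + 5*(-5))/(8*(-13 - 5))) = 463*((3/8)*(2 - 65 - 25)/(-18)) = 463*((3/8)*(-1/18)*(-88)) = 463*(11/6) = 5093/6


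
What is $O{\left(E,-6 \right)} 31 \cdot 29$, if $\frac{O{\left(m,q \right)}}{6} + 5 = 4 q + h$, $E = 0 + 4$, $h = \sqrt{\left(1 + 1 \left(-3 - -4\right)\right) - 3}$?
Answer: $-156426 + 5394 i \approx -1.5643 \cdot 10^{5} + 5394.0 i$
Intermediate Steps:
$h = i$ ($h = \sqrt{\left(1 + 1 \left(-3 + 4\right)\right) - 3} = \sqrt{\left(1 + 1 \cdot 1\right) - 3} = \sqrt{\left(1 + 1\right) - 3} = \sqrt{2 - 3} = \sqrt{-1} = i \approx 1.0 i$)
$E = 4$
$O{\left(m,q \right)} = -30 + 6 i + 24 q$ ($O{\left(m,q \right)} = -30 + 6 \left(4 q + i\right) = -30 + 6 \left(i + 4 q\right) = -30 + \left(6 i + 24 q\right) = -30 + 6 i + 24 q$)
$O{\left(E,-6 \right)} 31 \cdot 29 = \left(-30 + 6 i + 24 \left(-6\right)\right) 31 \cdot 29 = \left(-30 + 6 i - 144\right) 31 \cdot 29 = \left(-174 + 6 i\right) 31 \cdot 29 = \left(-5394 + 186 i\right) 29 = -156426 + 5394 i$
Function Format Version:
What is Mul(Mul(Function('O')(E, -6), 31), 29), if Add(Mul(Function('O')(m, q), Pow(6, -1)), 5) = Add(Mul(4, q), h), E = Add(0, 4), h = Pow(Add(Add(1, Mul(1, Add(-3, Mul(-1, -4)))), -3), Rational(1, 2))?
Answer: Add(-156426, Mul(5394, I)) ≈ Add(-1.5643e+5, Mul(5394.0, I))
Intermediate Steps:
h = I (h = Pow(Add(Add(1, Mul(1, Add(-3, 4))), -3), Rational(1, 2)) = Pow(Add(Add(1, Mul(1, 1)), -3), Rational(1, 2)) = Pow(Add(Add(1, 1), -3), Rational(1, 2)) = Pow(Add(2, -3), Rational(1, 2)) = Pow(-1, Rational(1, 2)) = I ≈ Mul(1.0000, I))
E = 4
Function('O')(m, q) = Add(-30, Mul(6, I), Mul(24, q)) (Function('O')(m, q) = Add(-30, Mul(6, Add(Mul(4, q), I))) = Add(-30, Mul(6, Add(I, Mul(4, q)))) = Add(-30, Add(Mul(6, I), Mul(24, q))) = Add(-30, Mul(6, I), Mul(24, q)))
Mul(Mul(Function('O')(E, -6), 31), 29) = Mul(Mul(Add(-30, Mul(6, I), Mul(24, -6)), 31), 29) = Mul(Mul(Add(-30, Mul(6, I), -144), 31), 29) = Mul(Mul(Add(-174, Mul(6, I)), 31), 29) = Mul(Add(-5394, Mul(186, I)), 29) = Add(-156426, Mul(5394, I))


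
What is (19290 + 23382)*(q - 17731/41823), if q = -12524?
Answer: -7450658974192/13941 ≈ -5.3444e+8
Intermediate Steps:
(19290 + 23382)*(q - 17731/41823) = (19290 + 23382)*(-12524 - 17731/41823) = 42672*(-12524 - 17731*1/41823) = 42672*(-12524 - 17731/41823) = 42672*(-523808983/41823) = -7450658974192/13941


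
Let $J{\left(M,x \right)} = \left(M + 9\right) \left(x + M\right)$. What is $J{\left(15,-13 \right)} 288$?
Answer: $13824$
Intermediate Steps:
$J{\left(M,x \right)} = \left(9 + M\right) \left(M + x\right)$
$J{\left(15,-13 \right)} 288 = \left(15^{2} + 9 \cdot 15 + 9 \left(-13\right) + 15 \left(-13\right)\right) 288 = \left(225 + 135 - 117 - 195\right) 288 = 48 \cdot 288 = 13824$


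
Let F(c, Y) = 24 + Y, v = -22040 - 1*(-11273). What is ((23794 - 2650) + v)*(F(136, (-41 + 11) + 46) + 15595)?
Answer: 162244395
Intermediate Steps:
v = -10767 (v = -22040 + 11273 = -10767)
((23794 - 2650) + v)*(F(136, (-41 + 11) + 46) + 15595) = ((23794 - 2650) - 10767)*((24 + ((-41 + 11) + 46)) + 15595) = (21144 - 10767)*((24 + (-30 + 46)) + 15595) = 10377*((24 + 16) + 15595) = 10377*(40 + 15595) = 10377*15635 = 162244395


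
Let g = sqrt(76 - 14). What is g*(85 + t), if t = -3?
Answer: 82*sqrt(62) ≈ 645.67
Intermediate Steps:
g = sqrt(62) ≈ 7.8740
g*(85 + t) = sqrt(62)*(85 - 3) = sqrt(62)*82 = 82*sqrt(62)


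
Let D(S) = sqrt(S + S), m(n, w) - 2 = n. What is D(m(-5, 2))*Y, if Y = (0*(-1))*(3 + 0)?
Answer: 0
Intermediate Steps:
m(n, w) = 2 + n
D(S) = sqrt(2)*sqrt(S) (D(S) = sqrt(2*S) = sqrt(2)*sqrt(S))
Y = 0 (Y = 0*3 = 0)
D(m(-5, 2))*Y = (sqrt(2)*sqrt(2 - 5))*0 = (sqrt(2)*sqrt(-3))*0 = (sqrt(2)*(I*sqrt(3)))*0 = (I*sqrt(6))*0 = 0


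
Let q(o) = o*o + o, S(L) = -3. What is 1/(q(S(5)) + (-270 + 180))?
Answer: -1/84 ≈ -0.011905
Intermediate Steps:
q(o) = o + o² (q(o) = o² + o = o + o²)
1/(q(S(5)) + (-270 + 180)) = 1/(-3*(1 - 3) + (-270 + 180)) = 1/(-3*(-2) - 90) = 1/(6 - 90) = 1/(-84) = -1/84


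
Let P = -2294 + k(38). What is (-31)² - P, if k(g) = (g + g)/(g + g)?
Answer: 3254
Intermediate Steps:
k(g) = 1 (k(g) = (2*g)/((2*g)) = (2*g)*(1/(2*g)) = 1)
P = -2293 (P = -2294 + 1 = -2293)
(-31)² - P = (-31)² - 1*(-2293) = 961 + 2293 = 3254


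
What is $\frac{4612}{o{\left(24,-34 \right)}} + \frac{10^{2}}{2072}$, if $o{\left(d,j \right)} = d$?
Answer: $\frac{149351}{777} \approx 192.21$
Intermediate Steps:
$\frac{4612}{o{\left(24,-34 \right)}} + \frac{10^{2}}{2072} = \frac{4612}{24} + \frac{10^{2}}{2072} = 4612 \cdot \frac{1}{24} + 100 \cdot \frac{1}{2072} = \frac{1153}{6} + \frac{25}{518} = \frac{149351}{777}$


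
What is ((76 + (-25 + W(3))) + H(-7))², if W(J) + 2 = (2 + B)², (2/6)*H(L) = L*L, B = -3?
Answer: 38809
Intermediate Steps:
H(L) = 3*L² (H(L) = 3*(L*L) = 3*L²)
W(J) = -1 (W(J) = -2 + (2 - 3)² = -2 + (-1)² = -2 + 1 = -1)
((76 + (-25 + W(3))) + H(-7))² = ((76 + (-25 - 1)) + 3*(-7)²)² = ((76 - 26) + 3*49)² = (50 + 147)² = 197² = 38809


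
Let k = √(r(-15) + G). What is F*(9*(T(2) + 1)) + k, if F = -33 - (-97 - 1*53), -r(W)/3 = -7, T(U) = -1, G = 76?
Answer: √97 ≈ 9.8489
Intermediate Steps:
r(W) = 21 (r(W) = -3*(-7) = 21)
k = √97 (k = √(21 + 76) = √97 ≈ 9.8489)
F = 117 (F = -33 - (-97 - 53) = -33 - 1*(-150) = -33 + 150 = 117)
F*(9*(T(2) + 1)) + k = 117*(9*(-1 + 1)) + √97 = 117*(9*0) + √97 = 117*0 + √97 = 0 + √97 = √97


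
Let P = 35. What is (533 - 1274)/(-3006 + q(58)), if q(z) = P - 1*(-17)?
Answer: 741/2954 ≈ 0.25085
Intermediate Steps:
q(z) = 52 (q(z) = 35 - 1*(-17) = 35 + 17 = 52)
(533 - 1274)/(-3006 + q(58)) = (533 - 1274)/(-3006 + 52) = -741/(-2954) = -741*(-1/2954) = 741/2954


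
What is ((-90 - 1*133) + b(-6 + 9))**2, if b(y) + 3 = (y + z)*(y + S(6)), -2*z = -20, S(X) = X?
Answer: 11881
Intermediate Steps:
z = 10 (z = -1/2*(-20) = 10)
b(y) = -3 + (6 + y)*(10 + y) (b(y) = -3 + (y + 10)*(y + 6) = -3 + (10 + y)*(6 + y) = -3 + (6 + y)*(10 + y))
((-90 - 1*133) + b(-6 + 9))**2 = ((-90 - 1*133) + (57 + (-6 + 9)**2 + 16*(-6 + 9)))**2 = ((-90 - 133) + (57 + 3**2 + 16*3))**2 = (-223 + (57 + 9 + 48))**2 = (-223 + 114)**2 = (-109)**2 = 11881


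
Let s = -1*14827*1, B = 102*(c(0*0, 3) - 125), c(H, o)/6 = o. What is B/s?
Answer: 10914/14827 ≈ 0.73609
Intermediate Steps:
c(H, o) = 6*o
B = -10914 (B = 102*(6*3 - 125) = 102*(18 - 125) = 102*(-107) = -10914)
s = -14827 (s = -14827*1 = -14827)
B/s = -10914/(-14827) = -10914*(-1/14827) = 10914/14827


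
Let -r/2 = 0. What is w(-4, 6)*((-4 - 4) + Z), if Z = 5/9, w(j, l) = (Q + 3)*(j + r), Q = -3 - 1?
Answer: -268/9 ≈ -29.778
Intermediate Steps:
r = 0 (r = -2*0 = 0)
Q = -4
w(j, l) = -j (w(j, l) = (-4 + 3)*(j + 0) = -j)
Z = 5/9 (Z = 5*(1/9) = 5/9 ≈ 0.55556)
w(-4, 6)*((-4 - 4) + Z) = (-1*(-4))*((-4 - 4) + 5/9) = 4*(-8 + 5/9) = 4*(-67/9) = -268/9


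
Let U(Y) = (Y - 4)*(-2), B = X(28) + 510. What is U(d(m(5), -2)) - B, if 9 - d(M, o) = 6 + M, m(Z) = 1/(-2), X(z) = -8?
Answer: -501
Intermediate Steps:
m(Z) = -½
d(M, o) = 3 - M (d(M, o) = 9 - (6 + M) = 9 + (-6 - M) = 3 - M)
B = 502 (B = -8 + 510 = 502)
U(Y) = 8 - 2*Y (U(Y) = (-4 + Y)*(-2) = 8 - 2*Y)
U(d(m(5), -2)) - B = (8 - 2*(3 - 1*(-½))) - 1*502 = (8 - 2*(3 + ½)) - 502 = (8 - 2*7/2) - 502 = (8 - 7) - 502 = 1 - 502 = -501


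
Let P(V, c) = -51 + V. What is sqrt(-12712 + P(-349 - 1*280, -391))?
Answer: 12*I*sqrt(93) ≈ 115.72*I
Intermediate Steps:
sqrt(-12712 + P(-349 - 1*280, -391)) = sqrt(-12712 + (-51 + (-349 - 1*280))) = sqrt(-12712 + (-51 + (-349 - 280))) = sqrt(-12712 + (-51 - 629)) = sqrt(-12712 - 680) = sqrt(-13392) = 12*I*sqrt(93)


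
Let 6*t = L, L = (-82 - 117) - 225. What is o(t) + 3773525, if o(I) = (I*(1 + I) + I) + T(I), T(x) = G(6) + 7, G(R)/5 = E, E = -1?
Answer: 34005415/9 ≈ 3.7784e+6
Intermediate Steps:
L = -424 (L = -199 - 225 = -424)
t = -212/3 (t = (⅙)*(-424) = -212/3 ≈ -70.667)
G(R) = -5 (G(R) = 5*(-1) = -5)
T(x) = 2 (T(x) = -5 + 7 = 2)
o(I) = 2 + I + I*(1 + I) (o(I) = (I*(1 + I) + I) + 2 = (I + I*(1 + I)) + 2 = 2 + I + I*(1 + I))
o(t) + 3773525 = (2 + (-212/3)² + 2*(-212/3)) + 3773525 = (2 + 44944/9 - 424/3) + 3773525 = 43690/9 + 3773525 = 34005415/9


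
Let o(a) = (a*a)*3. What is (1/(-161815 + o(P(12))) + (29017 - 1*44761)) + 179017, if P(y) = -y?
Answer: 26349486558/161383 ≈ 1.6327e+5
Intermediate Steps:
o(a) = 3*a² (o(a) = a²*3 = 3*a²)
(1/(-161815 + o(P(12))) + (29017 - 1*44761)) + 179017 = (1/(-161815 + 3*(-1*12)²) + (29017 - 1*44761)) + 179017 = (1/(-161815 + 3*(-12)²) + (29017 - 44761)) + 179017 = (1/(-161815 + 3*144) - 15744) + 179017 = (1/(-161815 + 432) - 15744) + 179017 = (1/(-161383) - 15744) + 179017 = (-1/161383 - 15744) + 179017 = -2540813953/161383 + 179017 = 26349486558/161383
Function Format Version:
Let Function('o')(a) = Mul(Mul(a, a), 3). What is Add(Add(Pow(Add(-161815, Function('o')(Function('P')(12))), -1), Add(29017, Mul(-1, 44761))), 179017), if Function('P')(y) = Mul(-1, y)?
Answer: Rational(26349486558, 161383) ≈ 1.6327e+5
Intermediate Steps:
Function('o')(a) = Mul(3, Pow(a, 2)) (Function('o')(a) = Mul(Pow(a, 2), 3) = Mul(3, Pow(a, 2)))
Add(Add(Pow(Add(-161815, Function('o')(Function('P')(12))), -1), Add(29017, Mul(-1, 44761))), 179017) = Add(Add(Pow(Add(-161815, Mul(3, Pow(Mul(-1, 12), 2))), -1), Add(29017, Mul(-1, 44761))), 179017) = Add(Add(Pow(Add(-161815, Mul(3, Pow(-12, 2))), -1), Add(29017, -44761)), 179017) = Add(Add(Pow(Add(-161815, Mul(3, 144)), -1), -15744), 179017) = Add(Add(Pow(Add(-161815, 432), -1), -15744), 179017) = Add(Add(Pow(-161383, -1), -15744), 179017) = Add(Add(Rational(-1, 161383), -15744), 179017) = Add(Rational(-2540813953, 161383), 179017) = Rational(26349486558, 161383)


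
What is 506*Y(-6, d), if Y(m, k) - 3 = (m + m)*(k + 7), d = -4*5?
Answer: 80454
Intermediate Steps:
d = -20
Y(m, k) = 3 + 2*m*(7 + k) (Y(m, k) = 3 + (m + m)*(k + 7) = 3 + (2*m)*(7 + k) = 3 + 2*m*(7 + k))
506*Y(-6, d) = 506*(3 + 14*(-6) + 2*(-20)*(-6)) = 506*(3 - 84 + 240) = 506*159 = 80454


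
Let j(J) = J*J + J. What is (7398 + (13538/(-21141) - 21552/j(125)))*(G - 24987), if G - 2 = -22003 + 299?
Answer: -2129233475617588/6166125 ≈ -3.4531e+8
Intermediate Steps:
j(J) = J + J² (j(J) = J² + J = J + J²)
G = -21702 (G = 2 + (-22003 + 299) = 2 - 21704 = -21702)
(7398 + (13538/(-21141) - 21552/j(125)))*(G - 24987) = (7398 + (13538/(-21141) - 21552*1/(125*(1 + 125))))*(-21702 - 24987) = (7398 + (13538*(-1/21141) - 21552/(125*126)))*(-46689) = (7398 + (-13538/21141 - 21552/15750))*(-46689) = (7398 + (-13538/21141 - 21552*1/15750))*(-46689) = (7398 + (-13538/21141 - 3592/2625))*(-46689) = (7398 - 37158574/18498375)*(-46689) = (136813819676/18498375)*(-46689) = -2129233475617588/6166125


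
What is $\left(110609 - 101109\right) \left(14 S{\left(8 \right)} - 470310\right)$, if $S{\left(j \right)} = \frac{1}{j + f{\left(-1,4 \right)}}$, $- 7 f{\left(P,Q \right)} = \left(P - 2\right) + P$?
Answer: $- \frac{13403788450}{3} \approx -4.4679 \cdot 10^{9}$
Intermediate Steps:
$f{\left(P,Q \right)} = \frac{2}{7} - \frac{2 P}{7}$ ($f{\left(P,Q \right)} = - \frac{\left(P - 2\right) + P}{7} = - \frac{\left(-2 + P\right) + P}{7} = - \frac{-2 + 2 P}{7} = \frac{2}{7} - \frac{2 P}{7}$)
$S{\left(j \right)} = \frac{1}{\frac{4}{7} + j}$ ($S{\left(j \right)} = \frac{1}{j + \left(\frac{2}{7} - - \frac{2}{7}\right)} = \frac{1}{j + \left(\frac{2}{7} + \frac{2}{7}\right)} = \frac{1}{j + \frac{4}{7}} = \frac{1}{\frac{4}{7} + j}$)
$\left(110609 - 101109\right) \left(14 S{\left(8 \right)} - 470310\right) = \left(110609 - 101109\right) \left(14 \frac{7}{4 + 7 \cdot 8} - 470310\right) = 9500 \left(14 \frac{7}{4 + 56} - 470310\right) = 9500 \left(14 \cdot \frac{7}{60} - 470310\right) = 9500 \left(\frac{49}{30} - 470310\right) = 9500 \left(- \frac{14109251}{30}\right) = - \frac{13403788450}{3}$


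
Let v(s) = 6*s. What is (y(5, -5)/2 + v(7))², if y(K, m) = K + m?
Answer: 1764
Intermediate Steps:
(y(5, -5)/2 + v(7))² = ((5 - 5)/2 + 6*7)² = (0*(½) + 42)² = (0 + 42)² = 42² = 1764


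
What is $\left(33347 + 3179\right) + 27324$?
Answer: $63850$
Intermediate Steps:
$\left(33347 + 3179\right) + 27324 = 36526 + 27324 = 63850$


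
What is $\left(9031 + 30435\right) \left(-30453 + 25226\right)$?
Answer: $-206288782$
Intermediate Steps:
$\left(9031 + 30435\right) \left(-30453 + 25226\right) = 39466 \left(-5227\right) = -206288782$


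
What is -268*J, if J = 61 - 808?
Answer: 200196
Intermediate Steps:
J = -747
-268*J = -268*(-747) = 200196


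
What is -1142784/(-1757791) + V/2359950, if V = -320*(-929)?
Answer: 321946920928/414829887045 ≈ 0.77609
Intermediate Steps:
V = 297280
-1142784/(-1757791) + V/2359950 = -1142784/(-1757791) + 297280/2359950 = -1142784*(-1/1757791) + 297280*(1/2359950) = 1142784/1757791 + 29728/235995 = 321946920928/414829887045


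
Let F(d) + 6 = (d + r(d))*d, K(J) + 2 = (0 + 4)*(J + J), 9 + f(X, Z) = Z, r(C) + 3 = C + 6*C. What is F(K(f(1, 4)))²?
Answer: 202549824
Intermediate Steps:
r(C) = -3 + 7*C (r(C) = -3 + (C + 6*C) = -3 + 7*C)
f(X, Z) = -9 + Z
K(J) = -2 + 8*J (K(J) = -2 + (0 + 4)*(J + J) = -2 + 4*(2*J) = -2 + 8*J)
F(d) = -6 + d*(-3 + 8*d) (F(d) = -6 + (d + (-3 + 7*d))*d = -6 + (-3 + 8*d)*d = -6 + d*(-3 + 8*d))
F(K(f(1, 4)))² = (-6 - 3*(-2 + 8*(-9 + 4)) + 8*(-2 + 8*(-9 + 4))²)² = (-6 - 3*(-2 + 8*(-5)) + 8*(-2 + 8*(-5))²)² = (-6 - 3*(-2 - 40) + 8*(-2 - 40)²)² = (-6 - 3*(-42) + 8*(-42)²)² = (-6 + 126 + 8*1764)² = (-6 + 126 + 14112)² = 14232² = 202549824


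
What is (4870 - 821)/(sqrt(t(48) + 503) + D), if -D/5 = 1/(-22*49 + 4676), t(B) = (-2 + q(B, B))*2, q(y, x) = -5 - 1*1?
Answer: 72841510/6304509123 + 52416750596*sqrt(487)/6304509123 ≈ 183.49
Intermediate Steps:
q(y, x) = -6 (q(y, x) = -5 - 1 = -6)
t(B) = -16 (t(B) = (-2 - 6)*2 = -8*2 = -16)
D = -5/3598 (D = -5/(-22*49 + 4676) = -5/(-1078 + 4676) = -5/3598 ≈ -0.0013897)
(4870 - 821)/(sqrt(t(48) + 503) + D) = (4870 - 821)/(sqrt(-16 + 503) - 5/3598) = 4049/(sqrt(487) - 5/3598) = 4049/(-5/3598 + sqrt(487))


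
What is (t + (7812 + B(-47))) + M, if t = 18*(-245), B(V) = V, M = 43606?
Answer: 46961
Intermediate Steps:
t = -4410
(t + (7812 + B(-47))) + M = (-4410 + (7812 - 47)) + 43606 = (-4410 + 7765) + 43606 = 3355 + 43606 = 46961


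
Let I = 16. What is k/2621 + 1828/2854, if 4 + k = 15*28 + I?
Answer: 3012058/3740167 ≈ 0.80533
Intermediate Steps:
k = 432 (k = -4 + (15*28 + 16) = -4 + (420 + 16) = -4 + 436 = 432)
k/2621 + 1828/2854 = 432/2621 + 1828/2854 = 432*(1/2621) + 1828*(1/2854) = 432/2621 + 914/1427 = 3012058/3740167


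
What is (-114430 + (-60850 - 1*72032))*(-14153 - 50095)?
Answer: 15889301376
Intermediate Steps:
(-114430 + (-60850 - 1*72032))*(-14153 - 50095) = (-114430 + (-60850 - 72032))*(-64248) = (-114430 - 132882)*(-64248) = -247312*(-64248) = 15889301376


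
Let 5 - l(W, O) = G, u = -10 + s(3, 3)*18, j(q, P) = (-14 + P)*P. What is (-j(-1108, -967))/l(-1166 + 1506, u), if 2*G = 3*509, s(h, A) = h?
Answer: 1897254/1517 ≈ 1250.7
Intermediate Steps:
j(q, P) = P*(-14 + P)
G = 1527/2 (G = (3*509)/2 = (½)*1527 = 1527/2 ≈ 763.50)
u = 44 (u = -10 + 3*18 = -10 + 54 = 44)
l(W, O) = -1517/2 (l(W, O) = 5 - 1*1527/2 = 5 - 1527/2 = -1517/2)
(-j(-1108, -967))/l(-1166 + 1506, u) = (-(-967)*(-14 - 967))/(-1517/2) = -(-967)*(-981)*(-2/1517) = -1*948627*(-2/1517) = -948627*(-2/1517) = 1897254/1517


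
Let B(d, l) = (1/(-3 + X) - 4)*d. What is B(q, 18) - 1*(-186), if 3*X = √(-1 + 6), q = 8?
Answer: 2872/19 - 6*√5/19 ≈ 150.45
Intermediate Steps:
X = √5/3 (X = √(-1 + 6)/3 = √5/3 ≈ 0.74536)
B(d, l) = d*(-4 + 1/(-3 + √5/3)) (B(d, l) = (1/(-3 + √5/3) - 4)*d = (-4 + 1/(-3 + √5/3))*d = d*(-4 + 1/(-3 + √5/3)))
B(q, 18) - 1*(-186) = (-331/76*8 - 3/76*8*√5) - 1*(-186) = (-662/19 - 6*√5/19) + 186 = 2872/19 - 6*√5/19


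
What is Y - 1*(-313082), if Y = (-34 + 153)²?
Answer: 327243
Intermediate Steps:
Y = 14161 (Y = 119² = 14161)
Y - 1*(-313082) = 14161 - 1*(-313082) = 14161 + 313082 = 327243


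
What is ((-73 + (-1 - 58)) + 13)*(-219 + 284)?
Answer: -7735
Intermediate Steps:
((-73 + (-1 - 58)) + 13)*(-219 + 284) = ((-73 - 59) + 13)*65 = (-132 + 13)*65 = -119*65 = -7735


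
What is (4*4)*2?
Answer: 32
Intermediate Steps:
(4*4)*2 = 16*2 = 32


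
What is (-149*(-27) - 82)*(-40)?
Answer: -157640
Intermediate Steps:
(-149*(-27) - 82)*(-40) = (4023 - 82)*(-40) = 3941*(-40) = -157640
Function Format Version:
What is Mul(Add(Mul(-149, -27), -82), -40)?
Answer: -157640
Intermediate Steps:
Mul(Add(Mul(-149, -27), -82), -40) = Mul(Add(4023, -82), -40) = Mul(3941, -40) = -157640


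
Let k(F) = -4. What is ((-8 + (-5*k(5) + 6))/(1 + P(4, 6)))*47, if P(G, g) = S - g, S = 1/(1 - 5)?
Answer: -1128/7 ≈ -161.14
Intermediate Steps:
S = -1/4 (S = 1/(-4) = -1/4 ≈ -0.25000)
P(G, g) = -1/4 - g
((-8 + (-5*k(5) + 6))/(1 + P(4, 6)))*47 = ((-8 + (-5*(-4) + 6))/(1 + (-1/4 - 1*6)))*47 = ((-8 + (20 + 6))/(1 + (-1/4 - 6)))*47 = ((-8 + 26)/(1 - 25/4))*47 = (18/(-21/4))*47 = (18*(-4/21))*47 = -24/7*47 = -1128/7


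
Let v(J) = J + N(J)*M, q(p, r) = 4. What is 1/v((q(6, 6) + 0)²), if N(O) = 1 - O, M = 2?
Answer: -1/14 ≈ -0.071429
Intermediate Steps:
v(J) = 2 - J (v(J) = J + (1 - J)*2 = J + (2 - 2*J) = 2 - J)
1/v((q(6, 6) + 0)²) = 1/(2 - (4 + 0)²) = 1/(2 - 1*4²) = 1/(2 - 1*16) = 1/(2 - 16) = 1/(-14) = -1/14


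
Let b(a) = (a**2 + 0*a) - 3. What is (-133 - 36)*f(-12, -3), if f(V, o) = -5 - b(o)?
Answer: 1859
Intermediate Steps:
b(a) = -3 + a**2 (b(a) = (a**2 + 0) - 3 = a**2 - 3 = -3 + a**2)
f(V, o) = -2 - o**2 (f(V, o) = -5 - (-3 + o**2) = -5 + (3 - o**2) = -2 - o**2)
(-133 - 36)*f(-12, -3) = (-133 - 36)*(-2 - 1*(-3)**2) = -169*(-2 - 1*9) = -169*(-2 - 9) = -169*(-11) = 1859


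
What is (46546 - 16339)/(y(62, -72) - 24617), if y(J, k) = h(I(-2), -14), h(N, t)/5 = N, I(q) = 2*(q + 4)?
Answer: -10069/8199 ≈ -1.2281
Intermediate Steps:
I(q) = 8 + 2*q (I(q) = 2*(4 + q) = 8 + 2*q)
h(N, t) = 5*N
y(J, k) = 20 (y(J, k) = 5*(8 + 2*(-2)) = 5*(8 - 4) = 5*4 = 20)
(46546 - 16339)/(y(62, -72) - 24617) = (46546 - 16339)/(20 - 24617) = 30207/(-24597) = 30207*(-1/24597) = -10069/8199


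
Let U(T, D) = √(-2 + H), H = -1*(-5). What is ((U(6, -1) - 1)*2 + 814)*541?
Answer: 439292 + 1082*√3 ≈ 4.4117e+5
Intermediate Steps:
H = 5
U(T, D) = √3 (U(T, D) = √(-2 + 5) = √3)
((U(6, -1) - 1)*2 + 814)*541 = ((√3 - 1)*2 + 814)*541 = ((-1 + √3)*2 + 814)*541 = ((-2 + 2*√3) + 814)*541 = (812 + 2*√3)*541 = 439292 + 1082*√3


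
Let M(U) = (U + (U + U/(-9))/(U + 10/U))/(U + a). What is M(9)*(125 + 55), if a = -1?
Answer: 40095/182 ≈ 220.30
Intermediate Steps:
M(U) = (U + 8*U/(9*(U + 10/U)))/(-1 + U) (M(U) = (U + (U + U/(-9))/(U + 10/U))/(U - 1) = (U + (U + U*(-⅑))/(U + 10/U))/(-1 + U) = (U + (U - U/9)/(U + 10/U))/(-1 + U) = (U + (8*U/9)/(U + 10/U))/(-1 + U) = (U + 8*U/(9*(U + 10/U)))/(-1 + U))
M(9)*(125 + 55) = ((⅑)*9*(90 + 8*9 + 9*9²)/(-10 + 9³ - 1*9² + 10*9))*(125 + 55) = ((⅑)*9*(90 + 72 + 9*81)/(-10 + 729 - 1*81 + 90))*180 = ((⅑)*9*(90 + 72 + 729)/(-10 + 729 - 81 + 90))*180 = ((⅑)*9*891/728)*180 = ((⅑)*9*(1/728)*891)*180 = (891/728)*180 = 40095/182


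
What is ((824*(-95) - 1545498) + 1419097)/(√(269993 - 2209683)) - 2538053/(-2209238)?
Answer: 2538053/2209238 + 204681*I*√1939690/1939690 ≈ 1.1488 + 146.96*I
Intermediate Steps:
((824*(-95) - 1545498) + 1419097)/(√(269993 - 2209683)) - 2538053/(-2209238) = ((-78280 - 1545498) + 1419097)/(√(-1939690)) - 2538053*(-1/2209238) = (-1623778 + 1419097)/((I*√1939690)) + 2538053/2209238 = -(-204681)*I*√1939690/1939690 + 2538053/2209238 = 204681*I*√1939690/1939690 + 2538053/2209238 = 2538053/2209238 + 204681*I*√1939690/1939690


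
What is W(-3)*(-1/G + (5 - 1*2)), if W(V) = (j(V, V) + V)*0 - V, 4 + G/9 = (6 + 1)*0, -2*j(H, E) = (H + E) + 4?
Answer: 109/12 ≈ 9.0833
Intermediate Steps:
j(H, E) = -2 - E/2 - H/2 (j(H, E) = -((H + E) + 4)/2 = -((E + H) + 4)/2 = -(4 + E + H)/2 = -2 - E/2 - H/2)
G = -36 (G = -36 + 9*((6 + 1)*0) = -36 + 9*(7*0) = -36 + 9*0 = -36 + 0 = -36)
W(V) = -V (W(V) = ((-2 - V/2 - V/2) + V)*0 - V = ((-2 - V) + V)*0 - V = -2*0 - V = 0 - V = -V)
W(-3)*(-1/G + (5 - 1*2)) = (-1*(-3))*(-1/(-36) + (5 - 1*2)) = 3*(-1*(-1/36) + (5 - 2)) = 3*(1/36 + 3) = 3*(109/36) = 109/12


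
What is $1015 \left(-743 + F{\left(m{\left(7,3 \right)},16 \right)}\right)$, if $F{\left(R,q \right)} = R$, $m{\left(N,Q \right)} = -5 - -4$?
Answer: $-755160$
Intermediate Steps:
$m{\left(N,Q \right)} = -1$ ($m{\left(N,Q \right)} = -5 + 4 = -1$)
$1015 \left(-743 + F{\left(m{\left(7,3 \right)},16 \right)}\right) = 1015 \left(-743 - 1\right) = 1015 \left(-744\right) = -755160$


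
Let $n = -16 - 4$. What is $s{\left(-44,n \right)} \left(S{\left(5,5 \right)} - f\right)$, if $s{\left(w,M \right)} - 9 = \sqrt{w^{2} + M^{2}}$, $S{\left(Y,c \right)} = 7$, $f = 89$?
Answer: $-738 - 328 \sqrt{146} \approx -4701.2$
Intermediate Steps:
$n = -20$
$s{\left(w,M \right)} = 9 + \sqrt{M^{2} + w^{2}}$ ($s{\left(w,M \right)} = 9 + \sqrt{w^{2} + M^{2}} = 9 + \sqrt{M^{2} + w^{2}}$)
$s{\left(-44,n \right)} \left(S{\left(5,5 \right)} - f\right) = \left(9 + \sqrt{\left(-20\right)^{2} + \left(-44\right)^{2}}\right) \left(7 - 89\right) = \left(9 + \sqrt{400 + 1936}\right) \left(7 - 89\right) = \left(9 + \sqrt{2336}\right) \left(-82\right) = \left(9 + 4 \sqrt{146}\right) \left(-82\right) = -738 - 328 \sqrt{146}$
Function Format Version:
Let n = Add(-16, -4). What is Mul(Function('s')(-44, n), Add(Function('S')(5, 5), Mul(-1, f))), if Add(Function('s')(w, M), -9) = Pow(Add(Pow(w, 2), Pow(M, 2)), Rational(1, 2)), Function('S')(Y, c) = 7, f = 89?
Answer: Add(-738, Mul(-328, Pow(146, Rational(1, 2)))) ≈ -4701.2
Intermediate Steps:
n = -20
Function('s')(w, M) = Add(9, Pow(Add(Pow(M, 2), Pow(w, 2)), Rational(1, 2))) (Function('s')(w, M) = Add(9, Pow(Add(Pow(w, 2), Pow(M, 2)), Rational(1, 2))) = Add(9, Pow(Add(Pow(M, 2), Pow(w, 2)), Rational(1, 2))))
Mul(Function('s')(-44, n), Add(Function('S')(5, 5), Mul(-1, f))) = Mul(Add(9, Pow(Add(Pow(-20, 2), Pow(-44, 2)), Rational(1, 2))), Add(7, Mul(-1, 89))) = Mul(Add(9, Pow(Add(400, 1936), Rational(1, 2))), Add(7, -89)) = Mul(Add(9, Pow(2336, Rational(1, 2))), -82) = Mul(Add(9, Mul(4, Pow(146, Rational(1, 2)))), -82) = Add(-738, Mul(-328, Pow(146, Rational(1, 2))))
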